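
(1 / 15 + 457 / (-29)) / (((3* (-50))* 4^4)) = 3413 / 8352000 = 0.00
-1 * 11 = -11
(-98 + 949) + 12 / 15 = 4259 / 5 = 851.80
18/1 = 18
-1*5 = -5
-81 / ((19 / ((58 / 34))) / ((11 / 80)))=-25839 / 25840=-1.00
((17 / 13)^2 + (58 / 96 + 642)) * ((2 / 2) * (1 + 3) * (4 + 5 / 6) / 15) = 151573633 / 182520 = 830.45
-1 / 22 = -0.05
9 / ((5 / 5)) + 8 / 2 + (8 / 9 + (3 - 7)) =89 / 9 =9.89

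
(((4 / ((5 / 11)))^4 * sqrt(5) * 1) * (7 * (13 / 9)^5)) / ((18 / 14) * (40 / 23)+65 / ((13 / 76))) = 1544.14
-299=-299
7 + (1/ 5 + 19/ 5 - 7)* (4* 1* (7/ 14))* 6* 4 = -137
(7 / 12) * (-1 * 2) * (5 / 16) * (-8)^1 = 2.92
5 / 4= 1.25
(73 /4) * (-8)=-146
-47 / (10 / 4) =-94 / 5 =-18.80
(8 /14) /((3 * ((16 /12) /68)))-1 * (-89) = 691 /7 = 98.71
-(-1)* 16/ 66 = 8/ 33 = 0.24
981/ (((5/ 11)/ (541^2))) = 631664134.20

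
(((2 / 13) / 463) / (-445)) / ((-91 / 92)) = 184 / 243739405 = 0.00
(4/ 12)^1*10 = 10/ 3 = 3.33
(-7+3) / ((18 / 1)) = -2 / 9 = -0.22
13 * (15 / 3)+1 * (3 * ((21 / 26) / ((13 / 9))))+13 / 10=57441 / 845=67.98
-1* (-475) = 475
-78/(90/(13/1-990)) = 12701/15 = 846.73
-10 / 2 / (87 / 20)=-100 / 87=-1.15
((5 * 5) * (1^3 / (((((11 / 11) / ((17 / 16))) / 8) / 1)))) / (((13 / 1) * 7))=425 / 182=2.34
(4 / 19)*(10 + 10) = 80 / 19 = 4.21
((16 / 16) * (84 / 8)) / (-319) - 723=-461295 / 638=-723.03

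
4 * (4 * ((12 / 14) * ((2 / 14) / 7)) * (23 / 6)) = 368 / 343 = 1.07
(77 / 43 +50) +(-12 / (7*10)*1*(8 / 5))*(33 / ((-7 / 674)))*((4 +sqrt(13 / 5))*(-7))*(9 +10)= -650502.03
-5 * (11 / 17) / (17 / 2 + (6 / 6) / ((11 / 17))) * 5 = -1.61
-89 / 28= -3.18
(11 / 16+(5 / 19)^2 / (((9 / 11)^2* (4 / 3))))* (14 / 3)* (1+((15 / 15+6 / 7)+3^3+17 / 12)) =313445759 / 2807136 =111.66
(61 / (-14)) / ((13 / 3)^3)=-1647 / 30758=-0.05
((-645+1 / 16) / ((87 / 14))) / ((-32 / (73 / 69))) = 5273009 / 1536768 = 3.43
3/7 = 0.43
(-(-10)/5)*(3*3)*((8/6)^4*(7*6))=7168/3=2389.33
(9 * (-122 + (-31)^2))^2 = 57017601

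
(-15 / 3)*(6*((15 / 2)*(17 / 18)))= -425 / 2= -212.50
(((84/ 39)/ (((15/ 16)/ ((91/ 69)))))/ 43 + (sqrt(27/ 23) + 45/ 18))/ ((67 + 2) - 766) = -228797/ 62039970 - 3 * sqrt(69)/ 16031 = -0.01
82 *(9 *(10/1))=7380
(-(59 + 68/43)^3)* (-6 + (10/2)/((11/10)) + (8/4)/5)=205060103450/874577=234467.75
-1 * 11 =-11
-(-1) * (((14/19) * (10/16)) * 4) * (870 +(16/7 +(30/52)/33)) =8731755/5434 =1606.87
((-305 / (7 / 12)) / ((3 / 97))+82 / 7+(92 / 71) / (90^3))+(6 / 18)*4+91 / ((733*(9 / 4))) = -160223662247641 / 9484836750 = -16892.61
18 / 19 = 0.95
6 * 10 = 60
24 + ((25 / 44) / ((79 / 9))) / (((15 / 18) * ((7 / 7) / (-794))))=-32739 / 869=-37.67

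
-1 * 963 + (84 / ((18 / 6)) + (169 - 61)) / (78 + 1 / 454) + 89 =-30889218 / 35413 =-872.26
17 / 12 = 1.42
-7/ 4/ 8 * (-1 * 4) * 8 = 7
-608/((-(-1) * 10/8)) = -2432/5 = -486.40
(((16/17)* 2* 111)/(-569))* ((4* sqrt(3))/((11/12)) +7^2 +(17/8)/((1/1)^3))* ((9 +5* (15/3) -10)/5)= -4358304/48365 -4091904* sqrt(3)/532015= -103.43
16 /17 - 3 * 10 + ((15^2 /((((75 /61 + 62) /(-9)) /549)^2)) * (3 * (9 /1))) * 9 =84435883710493669 /252899633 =333871119.97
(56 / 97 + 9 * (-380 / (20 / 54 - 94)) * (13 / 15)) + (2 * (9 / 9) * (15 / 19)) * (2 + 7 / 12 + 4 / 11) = 472616979 / 12812536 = 36.89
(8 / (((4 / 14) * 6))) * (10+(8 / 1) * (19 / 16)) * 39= 3549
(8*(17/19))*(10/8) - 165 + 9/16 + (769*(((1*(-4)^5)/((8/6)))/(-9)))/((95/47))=147332693/4560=32309.80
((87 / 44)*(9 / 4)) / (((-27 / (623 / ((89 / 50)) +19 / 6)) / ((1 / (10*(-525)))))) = 61451 / 5544000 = 0.01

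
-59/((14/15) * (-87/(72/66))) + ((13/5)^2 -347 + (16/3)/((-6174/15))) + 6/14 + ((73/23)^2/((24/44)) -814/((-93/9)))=-195232132916039/807448222350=-241.79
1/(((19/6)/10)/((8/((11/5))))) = 2400/209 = 11.48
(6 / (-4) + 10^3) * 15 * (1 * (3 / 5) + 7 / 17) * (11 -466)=-117213915 / 17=-6894936.18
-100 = -100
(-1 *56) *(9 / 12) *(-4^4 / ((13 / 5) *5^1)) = 827.08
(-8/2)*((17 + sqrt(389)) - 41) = 96 - 4*sqrt(389) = 17.11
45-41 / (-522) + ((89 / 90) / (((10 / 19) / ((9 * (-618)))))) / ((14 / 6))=-202507226 / 45675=-4433.66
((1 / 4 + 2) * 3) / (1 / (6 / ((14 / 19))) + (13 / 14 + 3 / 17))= 183141 / 33314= 5.50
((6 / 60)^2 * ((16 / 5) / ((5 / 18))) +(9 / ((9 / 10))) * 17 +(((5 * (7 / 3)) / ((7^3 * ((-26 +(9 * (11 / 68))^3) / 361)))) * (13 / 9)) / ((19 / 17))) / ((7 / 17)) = 903101559095114 / 2194897516875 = 411.46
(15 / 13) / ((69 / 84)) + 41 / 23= 953 / 299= 3.19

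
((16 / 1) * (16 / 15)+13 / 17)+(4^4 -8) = 265.83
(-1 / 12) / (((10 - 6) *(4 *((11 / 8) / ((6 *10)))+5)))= -5 / 1222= -0.00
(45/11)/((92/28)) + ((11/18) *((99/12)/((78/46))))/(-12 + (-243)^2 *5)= 87047201819/69913536264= 1.25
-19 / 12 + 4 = 29 / 12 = 2.42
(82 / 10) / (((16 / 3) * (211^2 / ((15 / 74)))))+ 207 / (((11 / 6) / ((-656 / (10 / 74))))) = -1589072720659641 / 2899207520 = -548105.89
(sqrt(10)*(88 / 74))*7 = 308*sqrt(10) / 37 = 26.32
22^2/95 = 484/95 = 5.09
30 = 30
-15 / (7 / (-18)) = 270 / 7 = 38.57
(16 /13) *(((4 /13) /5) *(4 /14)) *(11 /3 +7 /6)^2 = 26912 /53235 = 0.51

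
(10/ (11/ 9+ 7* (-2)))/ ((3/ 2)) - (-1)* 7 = 149/ 23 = 6.48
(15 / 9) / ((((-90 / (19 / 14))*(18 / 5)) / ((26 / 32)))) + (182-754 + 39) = -116050259 / 217728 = -533.01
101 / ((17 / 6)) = 606 / 17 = 35.65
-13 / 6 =-2.17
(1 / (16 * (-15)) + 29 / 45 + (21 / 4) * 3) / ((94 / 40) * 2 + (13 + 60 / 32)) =11801 / 14094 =0.84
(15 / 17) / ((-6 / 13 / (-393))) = 751.32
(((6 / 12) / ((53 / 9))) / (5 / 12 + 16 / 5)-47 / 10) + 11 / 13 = -5726901 / 1495130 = -3.83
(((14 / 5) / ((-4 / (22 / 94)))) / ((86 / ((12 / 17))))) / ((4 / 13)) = -3003 / 687140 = -0.00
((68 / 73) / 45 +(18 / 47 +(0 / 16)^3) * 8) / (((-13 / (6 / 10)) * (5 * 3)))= -476236 / 50178375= -0.01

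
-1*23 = -23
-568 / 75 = -7.57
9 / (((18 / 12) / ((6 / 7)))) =36 / 7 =5.14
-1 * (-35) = 35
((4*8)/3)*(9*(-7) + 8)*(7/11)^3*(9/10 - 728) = 109926.30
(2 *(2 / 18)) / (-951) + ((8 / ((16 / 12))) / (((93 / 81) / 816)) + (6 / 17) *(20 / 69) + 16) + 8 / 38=8437557565966 / 1971129141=4280.57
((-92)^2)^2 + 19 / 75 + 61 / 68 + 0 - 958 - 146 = 71638193.15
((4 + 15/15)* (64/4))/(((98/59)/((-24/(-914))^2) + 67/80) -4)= 3398400/102201667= 0.03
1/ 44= 0.02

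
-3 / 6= -0.50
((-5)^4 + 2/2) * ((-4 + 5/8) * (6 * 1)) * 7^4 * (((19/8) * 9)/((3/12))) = -10409206563/4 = -2602301640.75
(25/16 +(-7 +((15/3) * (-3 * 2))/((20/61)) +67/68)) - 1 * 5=-27459/272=-100.95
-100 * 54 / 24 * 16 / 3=-1200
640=640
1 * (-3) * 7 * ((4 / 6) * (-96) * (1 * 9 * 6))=72576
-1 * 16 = -16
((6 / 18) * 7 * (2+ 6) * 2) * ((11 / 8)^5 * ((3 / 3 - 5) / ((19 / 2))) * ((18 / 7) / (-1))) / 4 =483153 / 9728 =49.67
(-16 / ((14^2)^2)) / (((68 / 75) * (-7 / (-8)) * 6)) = -25 / 285719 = -0.00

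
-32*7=-224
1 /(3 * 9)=0.04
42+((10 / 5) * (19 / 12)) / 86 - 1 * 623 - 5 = -302357 / 516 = -585.96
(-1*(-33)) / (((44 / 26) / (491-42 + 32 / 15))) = 87971 / 10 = 8797.10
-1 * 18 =-18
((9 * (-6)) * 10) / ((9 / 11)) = -660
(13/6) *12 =26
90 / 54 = 5 / 3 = 1.67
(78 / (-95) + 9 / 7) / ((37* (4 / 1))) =0.00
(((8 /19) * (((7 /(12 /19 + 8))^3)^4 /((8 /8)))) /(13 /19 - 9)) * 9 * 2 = -275716147149475246093548249 /3738206436021090281899163648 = -0.07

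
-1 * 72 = -72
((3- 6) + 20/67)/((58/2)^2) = -181/56347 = -0.00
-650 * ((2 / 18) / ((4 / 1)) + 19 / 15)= -15145 / 18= -841.39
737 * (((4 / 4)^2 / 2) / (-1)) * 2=-737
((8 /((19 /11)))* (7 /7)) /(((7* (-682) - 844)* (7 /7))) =-44 /53371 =-0.00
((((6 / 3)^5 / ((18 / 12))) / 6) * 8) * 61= 15616 / 9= 1735.11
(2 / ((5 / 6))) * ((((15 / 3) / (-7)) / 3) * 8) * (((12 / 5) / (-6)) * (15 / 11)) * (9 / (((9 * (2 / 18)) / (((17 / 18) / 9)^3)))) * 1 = 39304 / 1515591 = 0.03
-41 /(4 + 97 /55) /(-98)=2255 /31066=0.07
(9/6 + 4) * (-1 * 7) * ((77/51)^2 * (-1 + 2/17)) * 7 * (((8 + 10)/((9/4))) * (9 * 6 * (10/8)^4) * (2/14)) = 12839990625/157216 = 81671.02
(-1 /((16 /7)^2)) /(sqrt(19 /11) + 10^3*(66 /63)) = -15563625 /85183865936 + 21609*sqrt(209) /1362941854976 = -0.00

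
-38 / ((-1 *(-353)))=-38 / 353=-0.11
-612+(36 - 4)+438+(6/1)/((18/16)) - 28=-494/3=-164.67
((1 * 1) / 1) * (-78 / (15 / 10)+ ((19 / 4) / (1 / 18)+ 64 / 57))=3947 / 114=34.62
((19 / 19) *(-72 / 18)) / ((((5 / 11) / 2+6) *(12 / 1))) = -0.05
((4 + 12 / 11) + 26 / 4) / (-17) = -0.68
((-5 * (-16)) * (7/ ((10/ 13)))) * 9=6552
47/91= 0.52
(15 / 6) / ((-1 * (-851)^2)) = -0.00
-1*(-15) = 15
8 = 8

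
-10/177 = -0.06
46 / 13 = 3.54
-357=-357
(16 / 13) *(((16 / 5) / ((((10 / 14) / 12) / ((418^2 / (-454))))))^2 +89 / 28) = 1544051206637034308 / 2930711875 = 526851929.67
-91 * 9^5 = -5373459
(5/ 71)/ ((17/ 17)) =5/ 71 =0.07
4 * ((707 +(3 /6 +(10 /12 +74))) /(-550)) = -4694 /825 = -5.69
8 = 8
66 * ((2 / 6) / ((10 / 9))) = 99 / 5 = 19.80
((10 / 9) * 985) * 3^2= 9850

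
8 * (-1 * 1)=-8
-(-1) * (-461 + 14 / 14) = -460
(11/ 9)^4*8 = 117128/ 6561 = 17.85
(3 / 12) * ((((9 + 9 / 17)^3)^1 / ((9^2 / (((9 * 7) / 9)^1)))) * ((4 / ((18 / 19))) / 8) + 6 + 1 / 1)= 228305 / 19652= 11.62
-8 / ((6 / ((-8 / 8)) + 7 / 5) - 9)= 10 / 17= 0.59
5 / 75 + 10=151 / 15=10.07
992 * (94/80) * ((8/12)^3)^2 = 372992/3645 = 102.33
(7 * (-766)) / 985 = -5362 / 985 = -5.44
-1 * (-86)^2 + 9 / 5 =-36971 / 5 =-7394.20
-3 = -3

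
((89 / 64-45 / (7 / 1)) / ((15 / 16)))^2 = 5094049 / 176400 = 28.88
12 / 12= 1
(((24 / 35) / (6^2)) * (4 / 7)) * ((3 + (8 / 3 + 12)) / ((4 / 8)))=848 / 2205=0.38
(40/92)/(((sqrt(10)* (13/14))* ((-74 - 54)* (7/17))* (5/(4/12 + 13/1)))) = -17* sqrt(10)/7176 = -0.01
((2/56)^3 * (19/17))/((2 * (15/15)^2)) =19/746368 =0.00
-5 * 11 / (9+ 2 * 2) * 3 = -12.69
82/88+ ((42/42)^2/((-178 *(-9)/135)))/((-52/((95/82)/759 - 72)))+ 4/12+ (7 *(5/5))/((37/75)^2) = 23772725878027/788646576432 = 30.14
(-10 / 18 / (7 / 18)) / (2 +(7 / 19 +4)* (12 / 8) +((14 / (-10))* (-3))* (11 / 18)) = -2850 / 22183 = -0.13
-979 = -979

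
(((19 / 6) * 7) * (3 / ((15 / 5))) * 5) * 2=665 / 3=221.67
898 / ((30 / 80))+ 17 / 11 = 79075 / 33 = 2396.21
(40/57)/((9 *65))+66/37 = 440450/246753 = 1.78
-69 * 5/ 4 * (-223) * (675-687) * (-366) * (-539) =-45531825570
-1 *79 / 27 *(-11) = 869 / 27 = 32.19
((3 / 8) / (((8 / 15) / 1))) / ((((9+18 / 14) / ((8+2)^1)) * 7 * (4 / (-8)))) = -25 / 128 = -0.20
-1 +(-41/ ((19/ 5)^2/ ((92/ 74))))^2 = 2044713051/ 178409449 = 11.46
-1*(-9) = 9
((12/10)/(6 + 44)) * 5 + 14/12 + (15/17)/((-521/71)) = 1549651/1328550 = 1.17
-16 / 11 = -1.45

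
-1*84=-84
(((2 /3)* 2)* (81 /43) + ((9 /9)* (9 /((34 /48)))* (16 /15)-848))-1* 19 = -3110169 /3655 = -850.94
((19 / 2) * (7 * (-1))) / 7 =-19 / 2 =-9.50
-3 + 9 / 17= -42 / 17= -2.47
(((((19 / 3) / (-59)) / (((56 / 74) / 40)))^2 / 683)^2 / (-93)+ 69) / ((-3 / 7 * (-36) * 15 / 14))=7054374665464196886233 / 1690045979707346493330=4.17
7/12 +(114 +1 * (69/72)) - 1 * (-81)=4717/24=196.54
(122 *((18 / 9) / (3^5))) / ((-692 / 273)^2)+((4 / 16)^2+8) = 106263271 / 12929328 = 8.22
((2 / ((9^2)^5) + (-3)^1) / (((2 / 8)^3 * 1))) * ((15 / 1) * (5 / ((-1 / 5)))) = 83682825608000 / 1162261467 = 72000.00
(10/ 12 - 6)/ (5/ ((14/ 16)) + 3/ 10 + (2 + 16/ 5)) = -217/ 471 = -0.46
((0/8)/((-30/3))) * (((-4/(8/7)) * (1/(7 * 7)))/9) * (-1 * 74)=0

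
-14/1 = -14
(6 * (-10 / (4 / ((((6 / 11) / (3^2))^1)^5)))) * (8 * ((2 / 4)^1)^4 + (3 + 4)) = -400 / 4348377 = -0.00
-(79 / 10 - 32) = 241 / 10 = 24.10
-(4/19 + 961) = -18263/19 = -961.21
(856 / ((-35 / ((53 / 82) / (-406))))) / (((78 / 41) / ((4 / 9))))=22684 / 2493855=0.01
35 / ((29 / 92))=3220 / 29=111.03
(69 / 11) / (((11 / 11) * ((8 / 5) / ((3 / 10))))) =207 / 176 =1.18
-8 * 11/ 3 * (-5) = 440/ 3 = 146.67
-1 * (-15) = 15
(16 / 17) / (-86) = -8 / 731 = -0.01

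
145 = 145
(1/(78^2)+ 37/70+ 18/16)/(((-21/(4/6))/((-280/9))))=1408586/862407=1.63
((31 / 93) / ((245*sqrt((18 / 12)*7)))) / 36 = sqrt(42) / 555660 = 0.00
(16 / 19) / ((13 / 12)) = 192 / 247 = 0.78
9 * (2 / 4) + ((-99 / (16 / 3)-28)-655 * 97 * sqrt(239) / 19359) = -63535 * sqrt(239) / 19359-673 / 16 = -92.80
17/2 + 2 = 21/2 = 10.50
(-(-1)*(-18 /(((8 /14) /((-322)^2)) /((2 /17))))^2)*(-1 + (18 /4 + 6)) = 405348146016408 /289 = 1402588740541.20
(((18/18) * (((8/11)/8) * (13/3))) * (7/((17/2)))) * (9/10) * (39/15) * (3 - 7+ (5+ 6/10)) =1.21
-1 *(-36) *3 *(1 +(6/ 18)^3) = 112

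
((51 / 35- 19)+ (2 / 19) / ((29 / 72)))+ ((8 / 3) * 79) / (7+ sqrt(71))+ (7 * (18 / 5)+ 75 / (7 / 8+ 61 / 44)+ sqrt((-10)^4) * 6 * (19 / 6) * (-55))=-13237646096644 / 126644595+ 316 * sqrt(71) / 33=-104445.26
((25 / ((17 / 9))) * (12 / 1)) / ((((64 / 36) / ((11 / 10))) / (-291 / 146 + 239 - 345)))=-210725955 / 19856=-10612.71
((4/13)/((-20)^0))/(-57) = -4/741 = -0.01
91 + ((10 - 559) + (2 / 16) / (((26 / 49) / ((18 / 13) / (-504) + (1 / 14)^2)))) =-2476861 / 5408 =-458.00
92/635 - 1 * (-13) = 8347/635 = 13.14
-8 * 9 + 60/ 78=-926/ 13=-71.23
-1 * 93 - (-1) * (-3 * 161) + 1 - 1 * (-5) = -570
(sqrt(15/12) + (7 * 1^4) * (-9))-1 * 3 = -66 + sqrt(5)/2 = -64.88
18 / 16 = 9 / 8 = 1.12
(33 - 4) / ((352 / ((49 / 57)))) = 1421 / 20064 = 0.07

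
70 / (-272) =-35 / 136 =-0.26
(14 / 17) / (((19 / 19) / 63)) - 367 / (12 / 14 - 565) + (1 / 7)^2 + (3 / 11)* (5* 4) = 190817812 / 3289517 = 58.01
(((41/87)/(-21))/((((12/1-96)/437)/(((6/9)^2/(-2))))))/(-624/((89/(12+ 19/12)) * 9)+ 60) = -1594613/3037438656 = -0.00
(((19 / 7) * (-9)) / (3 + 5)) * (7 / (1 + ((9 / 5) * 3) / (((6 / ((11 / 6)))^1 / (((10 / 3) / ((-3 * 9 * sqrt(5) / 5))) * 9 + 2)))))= -330885 / 6064 - 141075 * sqrt(5) / 6064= -106.59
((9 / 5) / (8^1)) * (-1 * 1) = -9 / 40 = -0.22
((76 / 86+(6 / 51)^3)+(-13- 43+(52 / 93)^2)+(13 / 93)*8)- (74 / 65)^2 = -424435021013566 / 7719831659475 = -54.98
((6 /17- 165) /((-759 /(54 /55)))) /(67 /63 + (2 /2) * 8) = 3174066 /135072905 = 0.02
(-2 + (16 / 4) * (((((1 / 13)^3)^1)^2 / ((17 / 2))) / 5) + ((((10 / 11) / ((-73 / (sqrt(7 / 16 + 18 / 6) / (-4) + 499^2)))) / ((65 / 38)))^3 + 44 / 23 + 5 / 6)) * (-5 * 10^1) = 297875604571.04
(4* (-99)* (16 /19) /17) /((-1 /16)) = 313.86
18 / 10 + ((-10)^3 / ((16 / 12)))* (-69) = 258759 / 5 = 51751.80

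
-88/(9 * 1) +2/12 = -173/18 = -9.61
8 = 8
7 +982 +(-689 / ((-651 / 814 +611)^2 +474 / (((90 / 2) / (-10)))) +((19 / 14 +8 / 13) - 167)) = 110962207786489609 / 134667665912962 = 823.97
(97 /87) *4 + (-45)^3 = -7927487 /87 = -91120.54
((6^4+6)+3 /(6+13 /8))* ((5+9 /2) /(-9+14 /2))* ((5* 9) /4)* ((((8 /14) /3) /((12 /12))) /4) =-11321055 /3416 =-3314.13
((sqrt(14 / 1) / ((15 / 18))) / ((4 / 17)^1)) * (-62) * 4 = -6324 * sqrt(14) / 5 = -4732.45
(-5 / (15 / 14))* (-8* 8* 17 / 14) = 1088 / 3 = 362.67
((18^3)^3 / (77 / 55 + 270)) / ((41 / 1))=17826202.92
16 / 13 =1.23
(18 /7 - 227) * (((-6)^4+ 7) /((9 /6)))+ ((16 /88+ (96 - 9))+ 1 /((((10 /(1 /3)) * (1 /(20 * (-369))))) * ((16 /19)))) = -360653023 /1848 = -195158.56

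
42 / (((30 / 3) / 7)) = 147 / 5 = 29.40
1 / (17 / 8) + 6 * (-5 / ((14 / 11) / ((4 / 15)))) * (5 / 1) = -3684 / 119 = -30.96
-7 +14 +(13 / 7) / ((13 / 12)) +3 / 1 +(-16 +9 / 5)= -87 / 35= -2.49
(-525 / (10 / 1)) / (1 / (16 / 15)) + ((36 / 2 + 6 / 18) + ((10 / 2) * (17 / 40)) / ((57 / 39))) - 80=-52993 / 456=-116.21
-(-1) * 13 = 13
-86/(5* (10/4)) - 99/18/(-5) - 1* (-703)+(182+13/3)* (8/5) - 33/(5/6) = 143363/150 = 955.75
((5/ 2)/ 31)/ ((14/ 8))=10/ 217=0.05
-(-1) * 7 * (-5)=-35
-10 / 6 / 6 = -5 / 18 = -0.28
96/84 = 8/7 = 1.14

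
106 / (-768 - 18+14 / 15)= -795 / 5888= -0.14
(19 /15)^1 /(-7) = -19 /105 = -0.18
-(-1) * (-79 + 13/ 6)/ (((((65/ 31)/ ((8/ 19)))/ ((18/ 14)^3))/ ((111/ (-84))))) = 128490381/ 2965235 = 43.33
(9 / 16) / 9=1 / 16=0.06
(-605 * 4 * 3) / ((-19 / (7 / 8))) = 12705 / 38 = 334.34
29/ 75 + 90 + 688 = 58379/ 75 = 778.39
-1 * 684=-684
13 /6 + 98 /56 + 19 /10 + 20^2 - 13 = 23569 /60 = 392.82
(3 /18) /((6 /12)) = 1 /3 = 0.33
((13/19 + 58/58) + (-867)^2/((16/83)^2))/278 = 98389333091/1352192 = 72762.84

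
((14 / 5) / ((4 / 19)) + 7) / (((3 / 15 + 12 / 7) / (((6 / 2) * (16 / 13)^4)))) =139689984 / 1913587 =73.00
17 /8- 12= -79 /8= -9.88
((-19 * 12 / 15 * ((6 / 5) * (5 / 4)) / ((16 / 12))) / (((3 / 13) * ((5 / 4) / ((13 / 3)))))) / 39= -494 / 75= -6.59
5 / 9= 0.56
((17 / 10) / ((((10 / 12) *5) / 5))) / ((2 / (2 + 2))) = 102 / 25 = 4.08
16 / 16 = 1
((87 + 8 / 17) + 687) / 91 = 13166 / 1547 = 8.51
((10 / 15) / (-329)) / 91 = -0.00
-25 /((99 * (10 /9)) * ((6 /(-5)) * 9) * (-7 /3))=-25 /2772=-0.01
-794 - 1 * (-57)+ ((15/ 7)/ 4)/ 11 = -226981/ 308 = -736.95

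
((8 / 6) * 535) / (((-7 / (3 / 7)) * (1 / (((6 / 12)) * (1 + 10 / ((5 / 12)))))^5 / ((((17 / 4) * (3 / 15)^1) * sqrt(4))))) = -17763671875 / 784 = -22657744.74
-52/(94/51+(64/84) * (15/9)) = -27846/1667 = -16.70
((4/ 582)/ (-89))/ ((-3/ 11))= 22/ 77697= 0.00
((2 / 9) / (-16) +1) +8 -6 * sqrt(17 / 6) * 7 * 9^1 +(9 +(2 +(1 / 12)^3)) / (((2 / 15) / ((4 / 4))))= 105397 / 1152 -63 * sqrt(102)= -544.78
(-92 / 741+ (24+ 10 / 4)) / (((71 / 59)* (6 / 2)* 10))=2306251 / 3156660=0.73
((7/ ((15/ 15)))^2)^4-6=5764795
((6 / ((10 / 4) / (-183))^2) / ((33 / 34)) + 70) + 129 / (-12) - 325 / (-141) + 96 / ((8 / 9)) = 5163778487 / 155100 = 33293.22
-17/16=-1.06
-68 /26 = -34 /13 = -2.62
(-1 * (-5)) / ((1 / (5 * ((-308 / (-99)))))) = 700 / 9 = 77.78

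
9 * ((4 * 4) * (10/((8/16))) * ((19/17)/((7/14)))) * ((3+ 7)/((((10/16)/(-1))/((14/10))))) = -2451456/17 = -144203.29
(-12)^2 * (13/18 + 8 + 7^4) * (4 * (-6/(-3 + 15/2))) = -5552000/3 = -1850666.67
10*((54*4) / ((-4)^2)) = 135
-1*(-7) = 7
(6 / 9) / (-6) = -0.11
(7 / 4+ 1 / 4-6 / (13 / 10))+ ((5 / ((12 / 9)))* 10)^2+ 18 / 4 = 73223 / 52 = 1408.13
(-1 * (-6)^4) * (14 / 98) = -1296 / 7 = -185.14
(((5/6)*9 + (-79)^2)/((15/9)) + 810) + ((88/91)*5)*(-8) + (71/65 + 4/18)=7406599/1638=4521.73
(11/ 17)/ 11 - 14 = -237/ 17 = -13.94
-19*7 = -133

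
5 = 5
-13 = -13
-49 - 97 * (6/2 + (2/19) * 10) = -8400/19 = -442.11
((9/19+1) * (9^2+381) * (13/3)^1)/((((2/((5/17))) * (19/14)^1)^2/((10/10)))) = 68668600/1982251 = 34.64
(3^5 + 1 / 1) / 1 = 244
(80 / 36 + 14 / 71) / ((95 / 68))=105128 / 60705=1.73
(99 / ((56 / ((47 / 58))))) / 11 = 423 / 3248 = 0.13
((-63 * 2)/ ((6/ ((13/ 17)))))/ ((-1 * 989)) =273/ 16813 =0.02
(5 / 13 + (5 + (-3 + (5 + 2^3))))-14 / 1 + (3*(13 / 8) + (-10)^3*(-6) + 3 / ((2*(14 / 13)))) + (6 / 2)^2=4380123 / 728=6016.65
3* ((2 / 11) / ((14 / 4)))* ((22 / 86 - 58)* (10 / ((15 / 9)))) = -178776 / 3311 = -53.99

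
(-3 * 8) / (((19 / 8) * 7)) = -192 / 133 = -1.44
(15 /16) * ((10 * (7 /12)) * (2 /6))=175 /96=1.82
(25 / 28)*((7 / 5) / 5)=1 / 4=0.25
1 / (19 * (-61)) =-1 / 1159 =-0.00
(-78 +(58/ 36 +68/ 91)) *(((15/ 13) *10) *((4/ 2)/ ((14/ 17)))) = -52657925/ 24843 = -2119.63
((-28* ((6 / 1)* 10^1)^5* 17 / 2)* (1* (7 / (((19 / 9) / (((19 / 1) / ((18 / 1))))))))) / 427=-92534400000 / 61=-1516957377.05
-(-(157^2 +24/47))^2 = -1342184809729/2209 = -607598374.71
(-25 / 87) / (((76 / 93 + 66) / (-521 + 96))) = 329375 / 180206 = 1.83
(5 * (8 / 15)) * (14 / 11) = 112 / 33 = 3.39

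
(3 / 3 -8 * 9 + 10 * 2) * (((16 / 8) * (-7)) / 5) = 714 / 5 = 142.80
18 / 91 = 0.20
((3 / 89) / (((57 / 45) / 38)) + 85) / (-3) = -7655 / 267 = -28.67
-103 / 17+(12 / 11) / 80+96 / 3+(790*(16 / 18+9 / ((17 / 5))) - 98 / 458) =21730322191 / 7708140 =2819.14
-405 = -405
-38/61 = -0.62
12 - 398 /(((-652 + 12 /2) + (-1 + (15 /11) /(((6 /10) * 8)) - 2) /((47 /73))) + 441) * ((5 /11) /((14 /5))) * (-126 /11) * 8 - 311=-3115426903 /9518597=-327.30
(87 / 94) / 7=87 / 658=0.13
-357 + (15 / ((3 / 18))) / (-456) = -27147 / 76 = -357.20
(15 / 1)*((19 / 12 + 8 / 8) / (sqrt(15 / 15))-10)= -445 / 4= -111.25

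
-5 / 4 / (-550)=1 / 440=0.00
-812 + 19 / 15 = -12161 / 15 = -810.73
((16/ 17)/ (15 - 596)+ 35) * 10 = 3456790/ 9877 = 349.98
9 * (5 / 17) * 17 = 45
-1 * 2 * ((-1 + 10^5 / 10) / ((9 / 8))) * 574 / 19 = -10203424 / 19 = -537022.32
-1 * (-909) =909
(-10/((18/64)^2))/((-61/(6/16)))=1280/1647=0.78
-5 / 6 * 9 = -15 / 2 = -7.50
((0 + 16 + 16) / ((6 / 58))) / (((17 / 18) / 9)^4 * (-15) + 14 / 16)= 354.26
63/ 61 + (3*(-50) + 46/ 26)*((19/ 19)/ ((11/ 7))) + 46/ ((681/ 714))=-89237736/ 1980121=-45.07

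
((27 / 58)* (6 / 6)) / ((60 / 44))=99 / 290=0.34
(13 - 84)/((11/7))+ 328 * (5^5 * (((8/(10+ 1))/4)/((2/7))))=7174503/11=652227.55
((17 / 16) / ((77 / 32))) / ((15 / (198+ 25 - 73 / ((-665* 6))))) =15127331 / 2304225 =6.57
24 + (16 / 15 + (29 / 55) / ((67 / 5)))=277547 / 11055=25.11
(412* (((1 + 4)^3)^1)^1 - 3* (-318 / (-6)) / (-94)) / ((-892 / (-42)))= 101664339 / 41924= 2424.97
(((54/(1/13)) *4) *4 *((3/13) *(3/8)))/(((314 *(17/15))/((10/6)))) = 12150/2669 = 4.55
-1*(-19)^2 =-361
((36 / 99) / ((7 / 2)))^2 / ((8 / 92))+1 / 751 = 0.13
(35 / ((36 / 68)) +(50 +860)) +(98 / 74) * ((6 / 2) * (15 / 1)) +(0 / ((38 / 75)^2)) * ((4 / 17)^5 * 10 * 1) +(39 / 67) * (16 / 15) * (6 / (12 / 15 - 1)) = 22692046 / 22311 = 1017.08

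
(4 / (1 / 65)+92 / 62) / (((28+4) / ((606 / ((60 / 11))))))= 4502883 / 4960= 907.84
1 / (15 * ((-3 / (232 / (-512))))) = 29 / 2880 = 0.01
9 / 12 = 3 / 4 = 0.75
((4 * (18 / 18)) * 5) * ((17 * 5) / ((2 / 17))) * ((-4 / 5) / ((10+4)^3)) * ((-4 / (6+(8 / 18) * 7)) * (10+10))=520200 / 14063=36.99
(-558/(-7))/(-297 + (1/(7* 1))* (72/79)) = -4898/18241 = -0.27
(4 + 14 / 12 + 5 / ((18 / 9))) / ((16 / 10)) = 115 / 24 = 4.79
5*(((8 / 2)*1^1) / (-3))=-20 / 3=-6.67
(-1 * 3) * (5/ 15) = -1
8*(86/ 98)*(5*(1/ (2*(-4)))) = -215/ 49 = -4.39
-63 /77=-9 /11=-0.82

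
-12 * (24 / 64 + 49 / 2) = -298.50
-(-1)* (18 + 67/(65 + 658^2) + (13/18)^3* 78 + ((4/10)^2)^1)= 166761887059/3507534900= 47.54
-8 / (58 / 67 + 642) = -67 / 5384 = -0.01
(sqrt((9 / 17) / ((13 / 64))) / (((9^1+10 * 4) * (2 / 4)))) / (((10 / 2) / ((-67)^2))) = 215472 * sqrt(221) / 54145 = 59.16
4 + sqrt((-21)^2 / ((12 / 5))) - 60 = -56 + 7 *sqrt(15) / 2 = -42.44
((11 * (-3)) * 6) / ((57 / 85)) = -5610 / 19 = -295.26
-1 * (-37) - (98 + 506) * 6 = -3587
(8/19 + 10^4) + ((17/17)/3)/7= 3990187/399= 10000.47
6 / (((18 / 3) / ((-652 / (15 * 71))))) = -652 / 1065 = -0.61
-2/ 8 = -0.25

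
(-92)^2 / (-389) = -21.76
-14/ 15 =-0.93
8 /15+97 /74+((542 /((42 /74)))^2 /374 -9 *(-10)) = 77202560543 /30512790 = 2530.17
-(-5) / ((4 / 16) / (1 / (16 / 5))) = 25 / 4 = 6.25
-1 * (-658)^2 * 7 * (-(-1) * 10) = -30307480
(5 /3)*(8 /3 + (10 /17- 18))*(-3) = 3760 /51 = 73.73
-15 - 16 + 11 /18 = -547 /18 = -30.39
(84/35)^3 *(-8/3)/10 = -2304/625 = -3.69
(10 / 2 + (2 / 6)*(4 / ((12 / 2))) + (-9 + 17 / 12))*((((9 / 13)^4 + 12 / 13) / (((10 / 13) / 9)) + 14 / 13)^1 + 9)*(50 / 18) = -220028875 / 1423656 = -154.55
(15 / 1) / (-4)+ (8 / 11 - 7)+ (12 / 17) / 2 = -7233 / 748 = -9.67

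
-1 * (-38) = 38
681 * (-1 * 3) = -2043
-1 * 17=-17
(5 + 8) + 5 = 18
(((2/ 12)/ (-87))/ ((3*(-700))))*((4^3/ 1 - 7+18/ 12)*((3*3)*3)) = 117/ 81200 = 0.00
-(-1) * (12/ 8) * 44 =66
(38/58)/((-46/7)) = -0.10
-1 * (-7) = 7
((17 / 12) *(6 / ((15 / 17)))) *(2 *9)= 867 / 5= 173.40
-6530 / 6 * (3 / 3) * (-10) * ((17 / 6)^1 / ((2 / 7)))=1942675 / 18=107926.39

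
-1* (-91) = 91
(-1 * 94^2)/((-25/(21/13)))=185556/325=570.94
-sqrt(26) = -5.10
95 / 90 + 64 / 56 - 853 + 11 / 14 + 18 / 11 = -587927 / 693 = -848.38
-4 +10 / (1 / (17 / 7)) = 142 / 7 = 20.29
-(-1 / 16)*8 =1 / 2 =0.50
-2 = -2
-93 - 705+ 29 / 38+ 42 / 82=-1241297 / 1558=-796.72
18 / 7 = 2.57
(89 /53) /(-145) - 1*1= -7774 /7685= -1.01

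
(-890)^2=792100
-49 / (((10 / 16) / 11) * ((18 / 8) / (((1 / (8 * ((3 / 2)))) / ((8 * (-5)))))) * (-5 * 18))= -539 / 60750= -0.01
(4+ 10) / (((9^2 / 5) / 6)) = 140 / 27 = 5.19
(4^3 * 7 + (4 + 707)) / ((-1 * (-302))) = 1159 / 302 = 3.84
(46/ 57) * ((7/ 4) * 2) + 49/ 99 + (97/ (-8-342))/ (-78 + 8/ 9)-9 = -2593744387/ 456894900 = -5.68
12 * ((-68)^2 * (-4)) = -221952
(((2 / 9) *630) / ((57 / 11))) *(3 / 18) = 770 / 171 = 4.50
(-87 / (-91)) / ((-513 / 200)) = -5800 / 15561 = -0.37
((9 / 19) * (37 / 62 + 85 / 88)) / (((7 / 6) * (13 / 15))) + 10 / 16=1.36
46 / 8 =23 / 4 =5.75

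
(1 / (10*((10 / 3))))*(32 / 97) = 24 / 2425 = 0.01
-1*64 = -64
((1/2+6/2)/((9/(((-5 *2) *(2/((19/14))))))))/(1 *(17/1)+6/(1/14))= -980/17271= -0.06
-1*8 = -8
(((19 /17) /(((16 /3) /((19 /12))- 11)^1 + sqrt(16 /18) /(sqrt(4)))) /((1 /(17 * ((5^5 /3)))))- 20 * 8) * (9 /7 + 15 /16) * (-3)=16011478125 * sqrt(2) /21112336 + 389108456685 /21112336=19502.92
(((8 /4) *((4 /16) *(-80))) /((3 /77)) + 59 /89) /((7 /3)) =-439.72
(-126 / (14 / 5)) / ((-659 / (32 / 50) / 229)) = 32976 / 3295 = 10.01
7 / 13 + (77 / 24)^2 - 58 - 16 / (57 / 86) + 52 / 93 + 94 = 102545425 / 4410432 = 23.25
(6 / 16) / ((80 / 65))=39 / 128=0.30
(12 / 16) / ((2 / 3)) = 9 / 8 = 1.12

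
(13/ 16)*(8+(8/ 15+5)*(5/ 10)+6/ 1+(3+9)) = 11219/ 480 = 23.37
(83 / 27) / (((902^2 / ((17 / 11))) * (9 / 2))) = 1411 / 1087381746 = 0.00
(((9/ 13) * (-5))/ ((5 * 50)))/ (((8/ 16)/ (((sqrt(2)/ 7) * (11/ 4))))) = -99 * sqrt(2)/ 9100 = -0.02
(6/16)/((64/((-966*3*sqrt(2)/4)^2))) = 6298803/1024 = 6151.17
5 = 5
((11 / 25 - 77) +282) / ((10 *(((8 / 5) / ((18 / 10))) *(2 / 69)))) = 199341 / 250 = 797.36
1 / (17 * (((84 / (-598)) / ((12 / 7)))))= -598 / 833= -0.72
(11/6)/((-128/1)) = -0.01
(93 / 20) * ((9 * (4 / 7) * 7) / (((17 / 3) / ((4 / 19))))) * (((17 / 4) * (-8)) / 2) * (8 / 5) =-80352 / 475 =-169.16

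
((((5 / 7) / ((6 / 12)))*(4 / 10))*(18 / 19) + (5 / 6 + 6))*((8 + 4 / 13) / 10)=10593 / 1729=6.13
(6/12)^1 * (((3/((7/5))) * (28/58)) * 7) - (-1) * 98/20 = 2471/290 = 8.52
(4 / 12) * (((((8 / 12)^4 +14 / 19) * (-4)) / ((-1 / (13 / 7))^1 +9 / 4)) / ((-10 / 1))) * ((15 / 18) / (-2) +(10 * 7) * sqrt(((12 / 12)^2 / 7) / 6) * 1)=-37388 / 1232739 +149552 * sqrt(42) / 1232739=0.76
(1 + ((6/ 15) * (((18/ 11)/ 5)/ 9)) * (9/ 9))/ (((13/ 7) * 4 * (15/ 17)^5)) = 308108969/ 1206562500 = 0.26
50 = 50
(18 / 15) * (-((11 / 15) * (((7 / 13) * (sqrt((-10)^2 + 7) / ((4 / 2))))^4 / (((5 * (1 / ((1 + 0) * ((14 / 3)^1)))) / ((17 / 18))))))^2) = -1294788173564477549881 / 713601234730800000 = -1814.44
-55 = -55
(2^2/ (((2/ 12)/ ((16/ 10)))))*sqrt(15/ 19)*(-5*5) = -960*sqrt(285)/ 19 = -852.98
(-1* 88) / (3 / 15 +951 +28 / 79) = -4345 / 46983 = -0.09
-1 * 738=-738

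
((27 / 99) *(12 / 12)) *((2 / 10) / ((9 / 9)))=3 / 55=0.05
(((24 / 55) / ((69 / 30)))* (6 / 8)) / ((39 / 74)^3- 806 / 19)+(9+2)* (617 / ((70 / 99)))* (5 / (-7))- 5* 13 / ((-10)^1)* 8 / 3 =-165571146426446461 / 24210112432506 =-6838.93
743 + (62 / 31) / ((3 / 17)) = 2263 / 3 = 754.33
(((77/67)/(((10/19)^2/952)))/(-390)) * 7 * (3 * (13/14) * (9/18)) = -3307843/33500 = -98.74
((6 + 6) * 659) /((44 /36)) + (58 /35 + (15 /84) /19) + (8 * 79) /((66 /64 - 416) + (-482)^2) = 1405304631496427 /217141064140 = 6471.85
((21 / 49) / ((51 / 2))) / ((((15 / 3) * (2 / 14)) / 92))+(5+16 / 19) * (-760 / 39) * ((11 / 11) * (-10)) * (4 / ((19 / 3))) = 721.19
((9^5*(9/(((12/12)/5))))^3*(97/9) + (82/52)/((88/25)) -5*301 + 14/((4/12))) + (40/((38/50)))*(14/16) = 8790509119530849125183939/43472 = 202210828108457147708.50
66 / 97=0.68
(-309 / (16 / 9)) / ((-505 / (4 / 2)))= 2781 / 4040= 0.69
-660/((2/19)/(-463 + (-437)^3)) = 523256053320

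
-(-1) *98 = 98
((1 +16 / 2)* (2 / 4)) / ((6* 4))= 3 / 16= 0.19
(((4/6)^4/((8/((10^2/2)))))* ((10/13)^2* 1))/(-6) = -0.12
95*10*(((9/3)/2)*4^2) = 22800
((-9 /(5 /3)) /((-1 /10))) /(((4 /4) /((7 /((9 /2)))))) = 84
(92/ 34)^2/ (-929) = -2116/ 268481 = -0.01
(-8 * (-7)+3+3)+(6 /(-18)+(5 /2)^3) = 1855 /24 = 77.29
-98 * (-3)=294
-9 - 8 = -17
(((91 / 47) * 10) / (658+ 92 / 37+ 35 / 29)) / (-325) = -15022 / 166849295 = -0.00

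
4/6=2/3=0.67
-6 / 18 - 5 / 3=-2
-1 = -1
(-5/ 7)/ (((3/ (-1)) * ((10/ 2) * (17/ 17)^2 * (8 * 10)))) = 1/ 1680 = 0.00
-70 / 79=-0.89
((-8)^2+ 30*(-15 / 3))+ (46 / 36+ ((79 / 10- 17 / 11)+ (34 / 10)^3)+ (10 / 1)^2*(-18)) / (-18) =2537663 / 222750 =11.39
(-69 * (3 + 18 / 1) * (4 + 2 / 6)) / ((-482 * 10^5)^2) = -6279 / 2323240000000000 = -0.00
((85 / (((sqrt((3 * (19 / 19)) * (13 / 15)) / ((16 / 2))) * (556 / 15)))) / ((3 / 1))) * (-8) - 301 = -301 - 6800 * sqrt(65) / 1807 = -331.34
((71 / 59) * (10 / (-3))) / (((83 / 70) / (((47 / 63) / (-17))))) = 333700 / 2247723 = 0.15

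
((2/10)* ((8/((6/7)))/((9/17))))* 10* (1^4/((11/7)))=6664/297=22.44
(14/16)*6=21/4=5.25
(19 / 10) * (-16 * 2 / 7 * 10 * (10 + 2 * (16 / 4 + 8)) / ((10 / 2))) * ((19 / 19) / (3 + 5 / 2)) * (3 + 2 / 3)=-41344 / 105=-393.75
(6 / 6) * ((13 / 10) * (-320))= -416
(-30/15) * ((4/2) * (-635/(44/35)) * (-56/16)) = -155575/22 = -7071.59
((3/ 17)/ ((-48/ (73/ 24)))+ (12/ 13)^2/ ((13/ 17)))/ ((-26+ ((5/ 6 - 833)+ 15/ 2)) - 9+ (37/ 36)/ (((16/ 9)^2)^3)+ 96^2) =8294321618944/ 62834413818488195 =0.00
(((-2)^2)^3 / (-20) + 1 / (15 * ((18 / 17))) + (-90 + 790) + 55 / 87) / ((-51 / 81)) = -5461387 / 4930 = -1107.79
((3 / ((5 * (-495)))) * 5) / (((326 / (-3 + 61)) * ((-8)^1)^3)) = 29 / 13770240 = 0.00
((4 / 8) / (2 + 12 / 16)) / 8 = 0.02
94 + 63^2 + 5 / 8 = 32509 / 8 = 4063.62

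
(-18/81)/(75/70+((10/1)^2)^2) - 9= -9.00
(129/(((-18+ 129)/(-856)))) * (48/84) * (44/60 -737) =1626030208/3885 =418540.59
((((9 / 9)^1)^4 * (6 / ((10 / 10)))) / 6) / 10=1 / 10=0.10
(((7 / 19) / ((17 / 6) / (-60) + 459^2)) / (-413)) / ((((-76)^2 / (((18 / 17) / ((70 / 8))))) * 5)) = -324 / 18262387547057885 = -0.00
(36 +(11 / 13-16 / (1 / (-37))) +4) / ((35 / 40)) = 65816 / 91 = 723.25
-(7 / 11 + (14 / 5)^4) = -426951 / 6875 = -62.10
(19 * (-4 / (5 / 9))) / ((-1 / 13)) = 8892 / 5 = 1778.40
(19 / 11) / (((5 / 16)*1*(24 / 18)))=4.15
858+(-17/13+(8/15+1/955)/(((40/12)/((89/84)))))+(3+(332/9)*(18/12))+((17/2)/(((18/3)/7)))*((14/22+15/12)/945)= 915.22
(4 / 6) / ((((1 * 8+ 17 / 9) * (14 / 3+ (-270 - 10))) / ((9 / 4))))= -81 / 147028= -0.00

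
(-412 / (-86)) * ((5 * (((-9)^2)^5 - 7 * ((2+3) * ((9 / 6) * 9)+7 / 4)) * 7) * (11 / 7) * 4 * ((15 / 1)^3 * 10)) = 5333210339100187500 / 43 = 124028147420934593.02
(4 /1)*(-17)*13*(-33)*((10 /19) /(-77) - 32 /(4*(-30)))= 5040568 /665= 7579.80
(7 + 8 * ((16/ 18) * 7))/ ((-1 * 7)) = -73/ 9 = -8.11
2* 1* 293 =586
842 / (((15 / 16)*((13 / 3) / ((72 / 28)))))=242496 / 455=532.96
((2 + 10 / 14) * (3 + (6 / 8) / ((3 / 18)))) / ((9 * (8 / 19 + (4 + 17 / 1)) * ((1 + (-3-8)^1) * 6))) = -361 / 205128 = -0.00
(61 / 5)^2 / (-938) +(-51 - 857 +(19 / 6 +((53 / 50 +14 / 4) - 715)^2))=443046713897 / 879375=503820.00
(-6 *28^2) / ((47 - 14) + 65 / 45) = -21168 / 155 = -136.57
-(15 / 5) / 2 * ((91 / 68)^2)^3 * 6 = -5110823268369 / 98867482624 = -51.69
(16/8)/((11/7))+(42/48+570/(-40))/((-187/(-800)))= -55.95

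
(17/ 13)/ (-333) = -17/ 4329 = -0.00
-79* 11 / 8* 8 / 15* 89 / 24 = -77341 / 360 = -214.84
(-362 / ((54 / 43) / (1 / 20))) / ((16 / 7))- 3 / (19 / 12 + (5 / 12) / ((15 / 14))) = -4801271 / 613440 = -7.83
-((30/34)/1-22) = 359/17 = 21.12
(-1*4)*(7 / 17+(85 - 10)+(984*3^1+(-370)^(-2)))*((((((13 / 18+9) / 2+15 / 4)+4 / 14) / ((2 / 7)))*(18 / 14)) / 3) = -2632741520819 / 16291100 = -161606.12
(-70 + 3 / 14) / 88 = -977 / 1232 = -0.79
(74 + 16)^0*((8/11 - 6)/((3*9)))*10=-580/297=-1.95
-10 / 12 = -5 / 6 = -0.83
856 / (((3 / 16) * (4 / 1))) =3424 / 3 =1141.33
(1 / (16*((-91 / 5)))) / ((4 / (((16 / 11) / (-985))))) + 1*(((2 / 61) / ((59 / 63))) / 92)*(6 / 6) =24929599 / 65293504276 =0.00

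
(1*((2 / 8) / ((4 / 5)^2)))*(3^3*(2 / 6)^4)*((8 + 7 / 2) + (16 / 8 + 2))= 775 / 384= 2.02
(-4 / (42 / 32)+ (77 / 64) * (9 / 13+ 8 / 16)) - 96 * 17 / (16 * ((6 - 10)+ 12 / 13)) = 5510123 / 174720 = 31.54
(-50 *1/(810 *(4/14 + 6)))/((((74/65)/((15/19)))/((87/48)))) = -329875/26725248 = -0.01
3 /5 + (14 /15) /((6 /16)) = 139 /45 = 3.09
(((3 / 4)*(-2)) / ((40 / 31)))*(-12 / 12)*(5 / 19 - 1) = -651 / 760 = -0.86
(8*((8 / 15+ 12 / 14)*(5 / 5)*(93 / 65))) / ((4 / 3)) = 27156 / 2275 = 11.94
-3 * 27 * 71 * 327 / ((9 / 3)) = -626859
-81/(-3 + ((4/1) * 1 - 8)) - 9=18/7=2.57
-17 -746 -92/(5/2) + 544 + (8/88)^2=-154754/605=-255.79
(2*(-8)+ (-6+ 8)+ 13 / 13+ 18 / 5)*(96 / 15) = -60.16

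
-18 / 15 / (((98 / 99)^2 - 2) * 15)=9801 / 124975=0.08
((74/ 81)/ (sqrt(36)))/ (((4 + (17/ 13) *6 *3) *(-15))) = -481/ 1304910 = -0.00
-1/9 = -0.11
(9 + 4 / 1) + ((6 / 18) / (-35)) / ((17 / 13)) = 23192 / 1785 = 12.99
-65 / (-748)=65 / 748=0.09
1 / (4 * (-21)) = -1 / 84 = -0.01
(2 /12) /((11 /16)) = 8 /33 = 0.24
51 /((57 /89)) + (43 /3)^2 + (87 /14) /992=677027101 /2374848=285.08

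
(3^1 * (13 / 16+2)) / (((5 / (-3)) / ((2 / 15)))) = -27 / 40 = -0.68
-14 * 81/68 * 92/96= -4347/272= -15.98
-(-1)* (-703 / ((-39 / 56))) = 1009.44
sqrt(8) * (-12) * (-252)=6048 * sqrt(2)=8553.16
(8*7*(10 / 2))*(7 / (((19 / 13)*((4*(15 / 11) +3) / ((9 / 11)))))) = 76440 / 589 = 129.78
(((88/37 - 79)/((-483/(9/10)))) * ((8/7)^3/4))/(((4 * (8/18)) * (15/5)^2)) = 972/291893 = 0.00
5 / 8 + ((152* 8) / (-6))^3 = -1798045561 / 216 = -8324285.00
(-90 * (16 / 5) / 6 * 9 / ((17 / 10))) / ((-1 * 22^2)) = 1080 / 2057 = 0.53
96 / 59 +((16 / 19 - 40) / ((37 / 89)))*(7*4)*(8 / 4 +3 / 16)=-239220582 / 41477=-5767.55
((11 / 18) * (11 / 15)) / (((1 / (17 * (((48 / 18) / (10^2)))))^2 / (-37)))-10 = -10181456 / 759375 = -13.41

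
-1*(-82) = 82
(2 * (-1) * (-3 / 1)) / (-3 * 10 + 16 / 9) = -27 / 127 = -0.21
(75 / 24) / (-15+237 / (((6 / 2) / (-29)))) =-25 / 18448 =-0.00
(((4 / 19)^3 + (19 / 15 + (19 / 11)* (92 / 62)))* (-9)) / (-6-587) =404064933 / 6934894835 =0.06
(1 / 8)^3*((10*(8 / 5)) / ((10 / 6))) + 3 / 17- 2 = -4909 / 2720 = -1.80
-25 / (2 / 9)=-225 / 2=-112.50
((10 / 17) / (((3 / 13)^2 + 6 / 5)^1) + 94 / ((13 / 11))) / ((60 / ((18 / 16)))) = 2340619 / 1560260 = 1.50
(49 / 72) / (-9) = -49 / 648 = -0.08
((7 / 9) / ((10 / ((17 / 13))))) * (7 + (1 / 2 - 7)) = 119 / 2340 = 0.05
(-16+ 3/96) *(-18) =4599/16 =287.44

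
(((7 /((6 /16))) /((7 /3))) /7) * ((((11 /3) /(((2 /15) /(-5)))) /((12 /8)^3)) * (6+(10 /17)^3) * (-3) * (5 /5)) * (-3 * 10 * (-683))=261692816000 /14739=17755126.94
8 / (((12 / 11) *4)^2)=121 / 288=0.42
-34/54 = -17/27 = -0.63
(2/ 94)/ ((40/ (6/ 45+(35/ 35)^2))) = 17/ 28200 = 0.00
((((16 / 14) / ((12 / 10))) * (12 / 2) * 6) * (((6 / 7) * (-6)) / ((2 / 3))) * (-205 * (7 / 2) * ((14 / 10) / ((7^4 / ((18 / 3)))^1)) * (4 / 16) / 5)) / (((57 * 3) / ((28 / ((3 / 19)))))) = 11808 / 343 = 34.43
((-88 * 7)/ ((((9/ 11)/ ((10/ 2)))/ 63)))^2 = 56244865600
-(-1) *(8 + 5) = 13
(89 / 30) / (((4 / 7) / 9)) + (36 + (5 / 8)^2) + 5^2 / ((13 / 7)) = 401761 / 4160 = 96.58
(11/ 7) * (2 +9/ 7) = 253/ 49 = 5.16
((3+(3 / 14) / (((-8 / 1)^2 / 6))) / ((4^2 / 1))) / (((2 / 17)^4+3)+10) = 0.01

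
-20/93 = -0.22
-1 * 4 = -4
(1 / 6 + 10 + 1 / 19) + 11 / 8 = 11.59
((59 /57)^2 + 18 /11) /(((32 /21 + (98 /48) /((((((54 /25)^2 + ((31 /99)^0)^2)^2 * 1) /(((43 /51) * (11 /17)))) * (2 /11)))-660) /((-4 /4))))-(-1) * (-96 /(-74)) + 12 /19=682897530258259723892 /353285669814463399717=1.93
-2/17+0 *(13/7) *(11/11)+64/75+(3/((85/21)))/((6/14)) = 3143/1275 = 2.47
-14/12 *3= -7/2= -3.50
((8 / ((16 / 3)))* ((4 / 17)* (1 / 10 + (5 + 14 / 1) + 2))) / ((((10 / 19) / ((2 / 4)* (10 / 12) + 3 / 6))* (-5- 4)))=-1.44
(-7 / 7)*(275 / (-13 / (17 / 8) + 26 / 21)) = 98175 / 1742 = 56.36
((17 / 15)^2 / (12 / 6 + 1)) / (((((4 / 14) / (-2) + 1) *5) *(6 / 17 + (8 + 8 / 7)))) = 240737 / 22882500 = 0.01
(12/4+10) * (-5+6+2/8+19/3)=1183/12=98.58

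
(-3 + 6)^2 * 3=27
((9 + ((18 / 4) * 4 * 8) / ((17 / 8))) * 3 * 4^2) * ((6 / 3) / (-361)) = -125280 / 6137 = -20.41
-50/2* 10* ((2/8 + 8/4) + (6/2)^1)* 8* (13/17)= -136500/17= -8029.41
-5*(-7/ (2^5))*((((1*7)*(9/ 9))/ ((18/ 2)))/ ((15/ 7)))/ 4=343/ 3456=0.10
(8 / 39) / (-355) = -0.00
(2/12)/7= 1/42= 0.02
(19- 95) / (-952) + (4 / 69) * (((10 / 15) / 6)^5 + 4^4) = 14468364079 / 969702678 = 14.92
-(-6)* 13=78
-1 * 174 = -174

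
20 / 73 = 0.27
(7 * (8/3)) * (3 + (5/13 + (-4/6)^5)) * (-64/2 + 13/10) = -88332496/47385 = -1864.14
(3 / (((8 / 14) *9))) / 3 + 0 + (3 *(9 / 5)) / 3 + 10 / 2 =1259 / 180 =6.99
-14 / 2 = -7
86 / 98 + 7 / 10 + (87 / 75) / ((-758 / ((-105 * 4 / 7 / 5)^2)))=1260211 / 928550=1.36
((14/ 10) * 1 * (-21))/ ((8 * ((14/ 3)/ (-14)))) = 441/ 40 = 11.02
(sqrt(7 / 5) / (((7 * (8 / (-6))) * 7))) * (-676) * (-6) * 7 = -3042 * sqrt(35) / 35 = -514.19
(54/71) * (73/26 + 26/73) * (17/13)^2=46857015/11387051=4.11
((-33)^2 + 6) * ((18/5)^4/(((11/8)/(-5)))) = -668792.55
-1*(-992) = 992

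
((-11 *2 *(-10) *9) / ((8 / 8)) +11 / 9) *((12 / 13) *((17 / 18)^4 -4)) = -5998045273 / 1023516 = -5860.24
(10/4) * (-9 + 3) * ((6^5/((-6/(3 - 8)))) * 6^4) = -125971200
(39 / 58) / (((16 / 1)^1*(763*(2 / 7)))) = 39 / 202304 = 0.00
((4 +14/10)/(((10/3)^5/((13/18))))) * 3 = 28431/1000000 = 0.03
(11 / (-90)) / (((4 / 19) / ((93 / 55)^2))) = -18259 / 11000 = -1.66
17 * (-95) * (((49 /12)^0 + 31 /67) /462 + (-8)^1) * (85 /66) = 2427159275 /145926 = 16632.81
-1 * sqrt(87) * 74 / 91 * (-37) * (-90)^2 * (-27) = -598800600 * sqrt(87) / 91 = -61376265.64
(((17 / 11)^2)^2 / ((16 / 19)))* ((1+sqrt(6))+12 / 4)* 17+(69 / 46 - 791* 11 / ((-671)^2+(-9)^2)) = 26977283* sqrt(6) / 234256+6093756728087 / 13186328804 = 744.21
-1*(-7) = 7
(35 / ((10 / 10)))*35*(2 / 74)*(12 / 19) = 14700 / 703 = 20.91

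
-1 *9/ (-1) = 9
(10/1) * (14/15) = 28/3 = 9.33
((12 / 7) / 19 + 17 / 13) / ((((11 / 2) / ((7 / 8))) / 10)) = 12085 / 5434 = 2.22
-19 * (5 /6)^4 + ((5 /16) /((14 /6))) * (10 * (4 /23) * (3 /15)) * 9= -8.74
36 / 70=0.51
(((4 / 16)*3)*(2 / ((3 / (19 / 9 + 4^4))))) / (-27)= -4.78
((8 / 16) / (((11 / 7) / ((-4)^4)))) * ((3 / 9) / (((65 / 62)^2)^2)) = 13239597056 / 589070625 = 22.48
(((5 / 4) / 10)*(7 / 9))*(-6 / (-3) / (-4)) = -0.05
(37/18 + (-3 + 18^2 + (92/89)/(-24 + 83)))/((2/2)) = 30536221/94518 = 323.07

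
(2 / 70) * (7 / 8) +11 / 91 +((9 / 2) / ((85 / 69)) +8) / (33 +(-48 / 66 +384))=49266557 / 283348520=0.17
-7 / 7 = -1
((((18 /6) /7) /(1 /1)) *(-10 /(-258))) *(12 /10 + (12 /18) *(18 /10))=12 /301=0.04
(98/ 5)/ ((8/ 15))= 147/ 4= 36.75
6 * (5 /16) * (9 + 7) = 30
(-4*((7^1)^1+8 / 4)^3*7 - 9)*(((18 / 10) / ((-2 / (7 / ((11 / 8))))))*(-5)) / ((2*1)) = -2573046 / 11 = -233913.27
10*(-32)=-320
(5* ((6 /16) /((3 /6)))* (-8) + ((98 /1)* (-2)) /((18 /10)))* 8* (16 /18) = -987.65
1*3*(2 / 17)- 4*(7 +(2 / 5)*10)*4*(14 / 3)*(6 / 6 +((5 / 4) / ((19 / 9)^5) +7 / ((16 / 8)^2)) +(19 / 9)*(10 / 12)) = -12710043518702 / 3409588323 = -3727.74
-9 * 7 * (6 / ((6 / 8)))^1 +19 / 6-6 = -3041 / 6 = -506.83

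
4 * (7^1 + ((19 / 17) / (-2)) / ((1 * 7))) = 3294 / 119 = 27.68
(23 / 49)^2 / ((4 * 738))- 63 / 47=-446503513 / 333124344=-1.34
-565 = -565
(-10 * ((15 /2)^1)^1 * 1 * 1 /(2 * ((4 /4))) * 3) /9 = -25 /2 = -12.50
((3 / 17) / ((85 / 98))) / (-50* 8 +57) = -6 / 10115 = -0.00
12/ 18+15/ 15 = 5/ 3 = 1.67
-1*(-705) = 705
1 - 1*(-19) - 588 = -568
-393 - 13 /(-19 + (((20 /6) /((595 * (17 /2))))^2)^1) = -274551394206 /699822443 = -392.32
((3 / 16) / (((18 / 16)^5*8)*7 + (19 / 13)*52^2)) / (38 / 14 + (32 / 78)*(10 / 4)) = 209664 / 16949350435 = 0.00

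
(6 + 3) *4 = 36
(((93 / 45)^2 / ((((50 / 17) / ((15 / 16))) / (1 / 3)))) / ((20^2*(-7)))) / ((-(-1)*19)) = -16337 / 1915200000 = -0.00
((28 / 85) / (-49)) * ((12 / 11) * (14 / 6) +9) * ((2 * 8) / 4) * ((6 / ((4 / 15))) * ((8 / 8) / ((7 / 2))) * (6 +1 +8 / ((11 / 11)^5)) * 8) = -2194560 / 9163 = -239.50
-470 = -470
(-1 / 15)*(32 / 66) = -16 / 495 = -0.03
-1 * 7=-7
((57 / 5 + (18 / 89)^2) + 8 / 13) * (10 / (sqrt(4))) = 6207361 / 102973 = 60.28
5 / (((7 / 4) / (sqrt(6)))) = 20 * sqrt(6) / 7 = 7.00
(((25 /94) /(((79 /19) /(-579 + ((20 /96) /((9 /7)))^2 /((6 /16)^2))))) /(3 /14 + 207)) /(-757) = 12627000050 /53498129204601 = 0.00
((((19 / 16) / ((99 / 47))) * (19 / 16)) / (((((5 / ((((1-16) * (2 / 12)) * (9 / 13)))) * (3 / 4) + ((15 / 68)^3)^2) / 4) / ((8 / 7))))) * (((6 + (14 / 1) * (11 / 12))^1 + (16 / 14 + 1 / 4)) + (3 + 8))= -137501313976822912 / 3117274260593031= -44.11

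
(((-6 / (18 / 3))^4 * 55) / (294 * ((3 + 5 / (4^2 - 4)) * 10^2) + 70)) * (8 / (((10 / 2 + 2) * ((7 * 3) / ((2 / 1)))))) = 22 / 369411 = 0.00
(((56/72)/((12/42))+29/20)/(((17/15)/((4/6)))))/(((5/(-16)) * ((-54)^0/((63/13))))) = -42056/1105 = -38.06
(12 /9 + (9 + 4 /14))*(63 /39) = 223 /13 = 17.15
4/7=0.57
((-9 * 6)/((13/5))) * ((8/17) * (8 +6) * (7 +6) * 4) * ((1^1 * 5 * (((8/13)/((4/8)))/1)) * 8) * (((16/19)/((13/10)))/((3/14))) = -57802752000/54587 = -1058910.58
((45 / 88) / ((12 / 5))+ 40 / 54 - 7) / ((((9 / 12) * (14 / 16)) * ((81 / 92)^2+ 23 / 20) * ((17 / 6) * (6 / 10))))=-3474048800 / 1234071531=-2.82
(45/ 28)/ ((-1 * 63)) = -5/ 196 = -0.03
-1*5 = -5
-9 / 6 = -3 / 2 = -1.50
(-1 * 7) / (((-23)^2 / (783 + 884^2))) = -5475673 / 529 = -10350.99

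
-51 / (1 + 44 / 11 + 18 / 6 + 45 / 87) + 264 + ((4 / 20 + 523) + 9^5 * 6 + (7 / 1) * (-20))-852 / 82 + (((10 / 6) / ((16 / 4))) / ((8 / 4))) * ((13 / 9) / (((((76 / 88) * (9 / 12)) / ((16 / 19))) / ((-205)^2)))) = 371366.33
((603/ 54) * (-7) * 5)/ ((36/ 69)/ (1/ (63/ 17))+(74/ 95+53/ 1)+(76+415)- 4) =-87105025/ 120954324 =-0.72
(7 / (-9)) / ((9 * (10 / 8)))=-28 / 405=-0.07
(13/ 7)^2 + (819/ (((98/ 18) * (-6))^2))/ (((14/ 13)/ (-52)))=-161395/ 4802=-33.61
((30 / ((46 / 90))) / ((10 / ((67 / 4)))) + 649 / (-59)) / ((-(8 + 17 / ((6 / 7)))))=-24099 / 7682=-3.14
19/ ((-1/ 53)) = -1007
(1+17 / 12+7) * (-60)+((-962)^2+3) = 924882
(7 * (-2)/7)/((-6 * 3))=1/9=0.11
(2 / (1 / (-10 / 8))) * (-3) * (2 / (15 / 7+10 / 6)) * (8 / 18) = 7 / 4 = 1.75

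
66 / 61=1.08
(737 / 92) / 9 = 0.89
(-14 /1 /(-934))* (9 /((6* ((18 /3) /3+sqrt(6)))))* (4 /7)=-6 /467+3* sqrt(6) /467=0.00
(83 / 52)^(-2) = 2704 / 6889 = 0.39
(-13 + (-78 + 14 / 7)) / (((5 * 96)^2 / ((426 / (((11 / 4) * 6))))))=-6319 / 633600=-0.01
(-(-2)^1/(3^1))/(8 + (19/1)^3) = 2/20601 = 0.00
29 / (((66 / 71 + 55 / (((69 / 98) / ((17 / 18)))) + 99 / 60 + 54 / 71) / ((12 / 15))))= 20458224 / 68002703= 0.30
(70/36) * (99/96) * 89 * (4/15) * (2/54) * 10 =34265/1944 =17.63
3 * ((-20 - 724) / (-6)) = 372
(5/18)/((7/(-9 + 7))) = -5/63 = -0.08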